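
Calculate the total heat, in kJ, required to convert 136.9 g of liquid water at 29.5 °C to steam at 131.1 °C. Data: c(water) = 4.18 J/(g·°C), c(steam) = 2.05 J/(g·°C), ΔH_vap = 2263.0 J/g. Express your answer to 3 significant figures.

q = 359 kJ

q1 (heat water 29.5→100.0 °C): 136.9 × 4.18 × 70.5 = 40343 J
q2 (vaporize at 100 °C): 136.9 × 2263.0 = 309805 J
q3 (heat steam 100.0→131.1 °C): 136.9 × 2.05 × 31.1 = 8728 J
Total: 40343 + 309805 + 8728 = 358876 J = 359 kJ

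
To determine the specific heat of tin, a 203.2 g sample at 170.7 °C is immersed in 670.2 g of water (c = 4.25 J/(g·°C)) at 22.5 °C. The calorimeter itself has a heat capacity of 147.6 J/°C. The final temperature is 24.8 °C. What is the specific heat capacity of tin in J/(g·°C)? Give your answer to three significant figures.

c = 0.232 J/(g·°C)

q_gained = (670.2 × 4.25 + 147.6) × (24.8 − 22.5) = 6891 J
q_lost = 203.2 × c × (170.7 − 24.8) = 29646.88 c
Set equal: c = 6891 / 29646.88 = 0.232 J/(g·°C)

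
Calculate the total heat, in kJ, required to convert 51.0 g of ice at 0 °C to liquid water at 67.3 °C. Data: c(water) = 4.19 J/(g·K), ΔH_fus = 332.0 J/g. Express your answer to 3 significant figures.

q = 31.3 kJ

q1 (melt at 0 °C): 51.0 × 332.0 = 16932 J
q2 (heat water 0.0→67.3 °C): 51.0 × 4.19 × 67.3 = 14381 J
Total: 16932 + 14381 = 31313 J = 31.3 kJ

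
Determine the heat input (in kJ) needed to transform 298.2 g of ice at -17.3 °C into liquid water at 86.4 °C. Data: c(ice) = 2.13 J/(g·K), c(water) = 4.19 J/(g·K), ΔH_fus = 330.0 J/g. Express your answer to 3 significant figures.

q = 217 kJ

q1 (heat ice -17.3→0.0 °C): 298.2 × 2.13 × 17.3 = 10988 J
q2 (melt at 0 °C): 298.2 × 330.0 = 98406 J
q3 (heat water 0.0→86.4 °C): 298.2 × 4.19 × 86.4 = 107953 J
Total: 10988 + 98406 + 107953 = 217347 J = 217 kJ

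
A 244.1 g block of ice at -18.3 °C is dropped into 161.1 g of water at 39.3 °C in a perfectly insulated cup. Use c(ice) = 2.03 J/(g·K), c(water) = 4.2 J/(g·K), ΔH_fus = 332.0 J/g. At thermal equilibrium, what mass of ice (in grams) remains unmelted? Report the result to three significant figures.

Heat to warm all ice to 0 °C: 244.1×2.03×18.3 = 9068.1 J
Heat released by water cooling to 0 °C: 161.1×4.2×39.3 = 26591 J
26591 J < 9068.1 + 244.1×332.0 = 90109.3 J, so not all ice melts; final T = 0 °C.
Heat left for melting: 26591 − 9068.1 = 17522.9 J
Mass melted = 17522.9 / 332.0 = 52.78 g
Ice remaining = 244.1 − 52.78 = 191.32 g

m_ice remaining = 191 g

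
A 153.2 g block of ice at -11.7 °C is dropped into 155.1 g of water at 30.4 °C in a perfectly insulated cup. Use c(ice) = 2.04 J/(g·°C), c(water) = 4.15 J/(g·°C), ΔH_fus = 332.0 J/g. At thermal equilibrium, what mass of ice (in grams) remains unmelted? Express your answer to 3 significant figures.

Heat to warm all ice to 0 °C: 153.2×2.04×11.7 = 3656.6 J
Heat released by water cooling to 0 °C: 155.1×4.15×30.4 = 19567 J
19567 J < 3656.6 + 153.2×332.0 = 54519.0 J, so not all ice melts; final T = 0 °C.
Heat left for melting: 19567 − 3656.6 = 15910.4 J
Mass melted = 15910.4 / 332.0 = 47.92 g
Ice remaining = 153.2 − 47.92 = 105.28 g

m_ice remaining = 105 g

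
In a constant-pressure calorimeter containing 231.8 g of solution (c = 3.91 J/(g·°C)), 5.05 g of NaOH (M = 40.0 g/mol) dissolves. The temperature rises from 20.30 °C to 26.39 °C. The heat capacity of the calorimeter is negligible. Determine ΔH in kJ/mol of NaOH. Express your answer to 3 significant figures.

ΔH = -43.7 kJ/mol

|ΔT| = |26.39 − 20.30| = 6.09 °C
|q_surr| = (231.8 × 3.91) × 6.09 = 906.338 × 6.09 = 5520 J
n(NaOH) = 5.05 / 40.0 = 0.1263 mol
Temperature rose, so q_rxn = −|q_surr| = -5.520 kJ
ΔH = q_rxn / n = -43.71 kJ/mol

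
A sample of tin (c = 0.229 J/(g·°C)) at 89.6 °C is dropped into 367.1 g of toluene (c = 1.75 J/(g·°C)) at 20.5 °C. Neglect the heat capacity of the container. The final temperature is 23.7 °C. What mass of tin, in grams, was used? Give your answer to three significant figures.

q_gained = (367.1 × 1.75) × (23.7 − 20.5) = 2056 J
q_lost = m × 0.229 × (89.6 − 23.7) = 15.0911 m
m = 2056 / 15.0911 = 136 g

m = 136 g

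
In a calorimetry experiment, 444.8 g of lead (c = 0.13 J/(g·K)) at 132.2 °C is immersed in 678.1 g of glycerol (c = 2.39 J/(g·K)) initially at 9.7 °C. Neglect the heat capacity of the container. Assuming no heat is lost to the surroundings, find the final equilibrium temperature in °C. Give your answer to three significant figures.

Heat lost by lead = heat gained by glycerol.
(444.8)(0.13)(132.2 − T) = (678.1)(2.39)(T − 9.7)
57.824 (132.2 − T) = 1620.659 (T − 9.7)
7644.3 − 57.824 T = 1620.659 T − 15720
23364.3 = 1678.483 T
T = 13.92 °C

T_f = 13.9 °C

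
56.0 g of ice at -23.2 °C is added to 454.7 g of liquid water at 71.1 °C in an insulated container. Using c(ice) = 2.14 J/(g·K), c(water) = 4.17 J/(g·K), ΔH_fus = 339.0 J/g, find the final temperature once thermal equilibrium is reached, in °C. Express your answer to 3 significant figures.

T_f = 53.1 °C

Heat to bring ice to 0 °C and melt it: q₁ = 56.0×2.14×23.2 + 56.0×339.0 = 21764 J
Heat the water can supply cooling to 0 °C: 454.7×4.17×71.1 = 134813 J > q₁, so all ice melts.
Energy balance: 454.7×4.17×(71.1 − T) = 21764 + 56.0×4.17×(T − 0)
1896.099(71.1 − T) = 21764 + 233.52 T
134813 − 21764 = 2129.619 T
T = 113049 / 2129.619 = 53.08 °C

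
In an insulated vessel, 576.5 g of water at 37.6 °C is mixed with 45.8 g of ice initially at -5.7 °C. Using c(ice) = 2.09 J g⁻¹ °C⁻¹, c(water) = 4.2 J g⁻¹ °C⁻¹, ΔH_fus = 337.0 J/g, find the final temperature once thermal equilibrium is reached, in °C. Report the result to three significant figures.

Heat to bring ice to 0 °C and melt it: q₁ = 45.8×2.09×5.7 + 45.8×337.0 = 15980 J
Heat the water can supply cooling to 0 °C: 576.5×4.2×37.6 = 91040.9 J > q₁, so all ice melts.
Energy balance: 576.5×4.2×(37.6 − T) = 15980 + 45.8×4.2×(T − 0)
2421.3(37.6 − T) = 15980 + 192.36 T
91040.9 − 15980 = 2613.66 T
T = 75060.9 / 2613.66 = 28.72 °C

T_f = 28.7 °C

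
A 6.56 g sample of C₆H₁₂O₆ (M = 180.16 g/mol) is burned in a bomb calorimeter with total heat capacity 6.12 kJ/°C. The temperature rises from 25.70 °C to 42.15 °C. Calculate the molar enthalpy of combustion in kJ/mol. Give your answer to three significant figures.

ΔT = 42.15 − 25.70 = 16.45 °C
q_cal = C_cal × ΔT = 6.12 × 16.45 = 100.674 kJ
n = 6.56 / 180.16 = 0.036412 mol
q_rxn = −q_cal = -100.674 kJ
ΔH = -100.674 / 0.036412 = -2764.9 kJ/mol

ΔH = -2760 kJ/mol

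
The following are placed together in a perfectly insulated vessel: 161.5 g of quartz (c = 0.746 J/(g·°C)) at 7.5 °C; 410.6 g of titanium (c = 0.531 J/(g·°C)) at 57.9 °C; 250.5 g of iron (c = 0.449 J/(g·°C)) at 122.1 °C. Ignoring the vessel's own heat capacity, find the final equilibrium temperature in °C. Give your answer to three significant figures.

Σ mᵢcᵢ(T − Tᵢ) = 0  ⇒  T = Σ mᵢcᵢTᵢ / Σ mᵢcᵢ
Σ mᵢcᵢ = 161.5×0.746 + 410.6×0.531 + 250.5×0.449 = 450.9821
Σ mᵢcᵢTᵢ = 120.479×7.5 + 218.0286×57.9 + 112.4745×122.1 = 27261
T = 27261 / 450.9821 = 60.448 °C

T_f = 60.4 °C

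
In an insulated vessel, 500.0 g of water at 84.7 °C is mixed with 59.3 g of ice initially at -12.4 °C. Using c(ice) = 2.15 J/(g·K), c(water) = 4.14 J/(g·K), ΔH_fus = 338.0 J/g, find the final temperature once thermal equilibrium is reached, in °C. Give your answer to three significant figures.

Heat to bring ice to 0 °C and melt it: q₁ = 59.3×2.15×12.4 + 59.3×338.0 = 21624 J
Heat the water can supply cooling to 0 °C: 500.0×4.14×84.7 = 175329 J > q₁, so all ice melts.
Energy balance: 500.0×4.14×(84.7 − T) = 21624 + 59.3×4.14×(T − 0)
2070(84.7 − T) = 21624 + 245.502 T
175329 − 21624 = 2315.502 T
T = 153705 / 2315.502 = 66.38 °C

T_f = 66.4 °C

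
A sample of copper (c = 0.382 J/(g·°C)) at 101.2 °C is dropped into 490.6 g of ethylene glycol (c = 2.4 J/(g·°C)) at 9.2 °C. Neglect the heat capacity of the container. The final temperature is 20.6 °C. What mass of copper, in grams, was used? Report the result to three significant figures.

q_gained = (490.6 × 2.4) × (20.6 − 9.2) = 13420 J
q_lost = m × 0.382 × (101.2 − 20.6) = 30.7892 m
m = 13420 / 30.7892 = 436 g

m = 436 g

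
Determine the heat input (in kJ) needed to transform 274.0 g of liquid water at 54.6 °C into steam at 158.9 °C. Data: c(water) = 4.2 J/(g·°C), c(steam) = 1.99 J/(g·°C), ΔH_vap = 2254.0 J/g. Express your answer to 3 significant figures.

q1 (heat water 54.6→100.0 °C): 274.0 × 4.2 × 45.4 = 52246 J
q2 (vaporize at 100 °C): 274.0 × 2254.0 = 617596 J
q3 (heat steam 100.0→158.9 °C): 274.0 × 1.99 × 58.9 = 32116 J
Total: 52246 + 617596 + 32116 = 701958 J = 702 kJ

q = 702 kJ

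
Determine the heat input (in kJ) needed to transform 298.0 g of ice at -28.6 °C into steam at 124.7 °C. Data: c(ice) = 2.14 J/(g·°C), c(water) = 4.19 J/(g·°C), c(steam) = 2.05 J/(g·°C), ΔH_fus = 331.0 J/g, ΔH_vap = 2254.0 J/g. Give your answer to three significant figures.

q = 929 kJ

q1 (heat ice -28.6→0.0 °C): 298.0 × 2.14 × 28.6 = 18239 J
q2 (melt at 0 °C): 298.0 × 331.0 = 98638 J
q3 (heat water 0.0→100.0 °C): 298.0 × 4.19 × 100.0 = 124862 J
q4 (vaporize at 100 °C): 298.0 × 2254.0 = 671692 J
q5 (heat steam 100.0→124.7 °C): 298.0 × 2.05 × 24.7 = 15089 J
Total: 18239 + 98638 + 124862 + 671692 + 15089 = 928520 J = 929 kJ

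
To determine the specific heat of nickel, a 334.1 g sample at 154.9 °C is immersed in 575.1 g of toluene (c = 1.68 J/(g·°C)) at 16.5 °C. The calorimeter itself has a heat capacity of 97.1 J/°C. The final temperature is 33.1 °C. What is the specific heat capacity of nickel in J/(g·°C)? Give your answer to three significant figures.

c = 0.434 J/(g·°C)

q_gained = (575.1 × 1.68 + 97.1) × (33.1 − 16.5) = 17650 J
q_lost = 334.1 × c × (154.9 − 33.1) = 40693.38 c
Set equal: c = 17650 / 40693.38 = 0.434 J/(g·°C)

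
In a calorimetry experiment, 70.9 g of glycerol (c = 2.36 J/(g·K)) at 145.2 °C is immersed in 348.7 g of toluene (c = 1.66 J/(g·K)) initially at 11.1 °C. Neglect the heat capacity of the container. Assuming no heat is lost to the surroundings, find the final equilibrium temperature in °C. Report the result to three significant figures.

Heat lost by glycerol = heat gained by toluene.
(70.9)(2.36)(145.2 − T) = (348.7)(1.66)(T − 11.1)
167.324 (145.2 − T) = 578.842 (T − 11.1)
24295 − 167.324 T = 578.842 T − 6425.1
30720.1 = 746.166 T
T = 41.17 °C

T_f = 41.2 °C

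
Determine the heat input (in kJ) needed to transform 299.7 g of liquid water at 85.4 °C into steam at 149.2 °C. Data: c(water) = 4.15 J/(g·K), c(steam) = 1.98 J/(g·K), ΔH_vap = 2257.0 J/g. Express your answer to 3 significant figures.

q1 (heat water 85.4→100.0 °C): 299.7 × 4.15 × 14.6 = 18159 J
q2 (vaporize at 100 °C): 299.7 × 2257.0 = 676423 J
q3 (heat steam 100.0→149.2 °C): 299.7 × 1.98 × 49.2 = 29196 J
Total: 18159 + 676423 + 29196 = 723778 J = 724 kJ

q = 724 kJ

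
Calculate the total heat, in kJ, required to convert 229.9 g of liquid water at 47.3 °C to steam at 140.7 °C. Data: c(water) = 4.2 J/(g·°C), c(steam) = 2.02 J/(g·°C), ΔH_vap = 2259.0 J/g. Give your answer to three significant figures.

q1 (heat water 47.3→100.0 °C): 229.9 × 4.2 × 52.7 = 50886 J
q2 (vaporize at 100 °C): 229.9 × 2259.0 = 519344 J
q3 (heat steam 100.0→140.7 °C): 229.9 × 2.02 × 40.7 = 18901 J
Total: 50886 + 519344 + 18901 = 589131 J = 589 kJ

q = 589 kJ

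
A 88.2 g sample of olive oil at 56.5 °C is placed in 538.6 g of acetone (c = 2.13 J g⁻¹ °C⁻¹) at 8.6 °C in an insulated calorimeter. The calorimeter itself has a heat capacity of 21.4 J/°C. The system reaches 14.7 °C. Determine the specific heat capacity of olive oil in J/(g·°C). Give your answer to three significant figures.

q_gained = (538.6 × 2.13 + 21.4) × (14.7 − 8.6) = 7129 J
q_lost = 88.2 × c × (56.5 − 14.7) = 3686.76 c
Set equal: c = 7129 / 3686.76 = 1.93 J/(g·°C)

c = 1.93 J/(g·°C)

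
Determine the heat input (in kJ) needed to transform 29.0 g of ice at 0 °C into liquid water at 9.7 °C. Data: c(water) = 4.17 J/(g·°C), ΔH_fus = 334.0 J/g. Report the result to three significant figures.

q1 (melt at 0 °C): 29.0 × 334.0 = 9686 J
q2 (heat water 0.0→9.7 °C): 29.0 × 4.17 × 9.7 = 1173 J
Total: 9686 + 1173 = 10859 J = 10.9 kJ

q = 10.9 kJ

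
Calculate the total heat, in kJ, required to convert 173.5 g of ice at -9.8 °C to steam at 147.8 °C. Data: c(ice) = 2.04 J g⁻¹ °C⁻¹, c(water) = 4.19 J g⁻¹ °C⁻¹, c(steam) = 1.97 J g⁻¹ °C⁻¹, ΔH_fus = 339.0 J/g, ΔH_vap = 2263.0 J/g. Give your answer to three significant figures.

q = 544 kJ

q1 (heat ice -9.8→0.0 °C): 173.5 × 2.04 × 9.8 = 3469 J
q2 (melt at 0 °C): 173.5 × 339.0 = 58817 J
q3 (heat water 0.0→100.0 °C): 173.5 × 4.19 × 100.0 = 72697 J
q4 (vaporize at 100 °C): 173.5 × 2263.0 = 392631 J
q5 (heat steam 100.0→147.8 °C): 173.5 × 1.97 × 47.8 = 16338 J
Total: 3469 + 58817 + 72697 + 392631 + 16338 = 543952 J = 544 kJ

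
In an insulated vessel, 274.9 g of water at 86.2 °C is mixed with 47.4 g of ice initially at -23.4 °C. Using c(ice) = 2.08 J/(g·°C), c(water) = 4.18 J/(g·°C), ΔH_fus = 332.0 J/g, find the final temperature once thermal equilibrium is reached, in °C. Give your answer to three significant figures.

Heat to bring ice to 0 °C and melt it: q₁ = 47.4×2.08×23.4 + 47.4×332.0 = 18044 J
Heat the water can supply cooling to 0 °C: 274.9×4.18×86.2 = 99050.9 J > q₁, so all ice melts.
Energy balance: 274.9×4.18×(86.2 − T) = 18044 + 47.4×4.18×(T − 0)
1149.082(86.2 − T) = 18044 + 198.132 T
99050.9 − 18044 = 1347.214 T
T = 81006.9 / 1347.214 = 60.13 °C

T_f = 60.1 °C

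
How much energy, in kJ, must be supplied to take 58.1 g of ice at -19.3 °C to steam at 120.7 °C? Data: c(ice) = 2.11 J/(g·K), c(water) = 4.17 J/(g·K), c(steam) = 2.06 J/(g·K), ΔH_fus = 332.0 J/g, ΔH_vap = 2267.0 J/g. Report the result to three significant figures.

q1 (heat ice -19.3→0.0 °C): 58.1 × 2.11 × 19.3 = 2366 J
q2 (melt at 0 °C): 58.1 × 332.0 = 19289 J
q3 (heat water 0.0→100.0 °C): 58.1 × 4.17 × 100.0 = 24228 J
q4 (vaporize at 100 °C): 58.1 × 2267.0 = 131713 J
q5 (heat steam 100.0→120.7 °C): 58.1 × 2.06 × 20.7 = 2478 J
Total: 2366 + 19289 + 24228 + 131713 + 2478 = 180074 J = 180 kJ

q = 180 kJ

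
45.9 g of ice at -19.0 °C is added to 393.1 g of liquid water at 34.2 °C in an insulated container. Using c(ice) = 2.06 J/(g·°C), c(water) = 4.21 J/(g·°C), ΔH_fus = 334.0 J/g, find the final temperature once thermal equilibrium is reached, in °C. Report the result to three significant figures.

Heat to bring ice to 0 °C and melt it: q₁ = 45.9×2.06×19.0 + 45.9×334.0 = 17127 J
Heat the water can supply cooling to 0 °C: 393.1×4.21×34.2 = 56599.3 J > q₁, so all ice melts.
Energy balance: 393.1×4.21×(34.2 − T) = 17127 + 45.9×4.21×(T − 0)
1654.951(34.2 − T) = 17127 + 193.239 T
56599.3 − 17127 = 1848.190 T
T = 39472.3 / 1848.190 = 21.36 °C

T_f = 21.4 °C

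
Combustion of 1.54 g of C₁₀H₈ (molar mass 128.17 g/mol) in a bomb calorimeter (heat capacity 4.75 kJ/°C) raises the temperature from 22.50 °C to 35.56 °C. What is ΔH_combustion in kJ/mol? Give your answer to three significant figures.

ΔT = 35.56 − 22.50 = 13.06 °C
q_cal = C_cal × ΔT = 4.75 × 13.06 = 62.035 kJ
n = 1.54 / 128.17 = 0.01202 mol
q_rxn = −q_cal = -62.035 kJ
ΔH = -62.035 / 0.01202 = -5161 kJ/mol

ΔH = -5160 kJ/mol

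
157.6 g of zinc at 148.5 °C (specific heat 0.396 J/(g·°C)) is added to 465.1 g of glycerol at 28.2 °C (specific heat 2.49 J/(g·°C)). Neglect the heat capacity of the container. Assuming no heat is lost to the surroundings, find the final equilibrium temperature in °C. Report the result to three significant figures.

Heat lost by zinc = heat gained by glycerol.
(157.6)(0.396)(148.5 − T) = (465.1)(2.49)(T − 28.2)
62.4096 (148.5 − T) = 1158.099 (T − 28.2)
9267.8 − 62.4096 T = 1158.099 T − 32658
41925.8 = 1220.5086 T
T = 34.35 °C

T_f = 34.4 °C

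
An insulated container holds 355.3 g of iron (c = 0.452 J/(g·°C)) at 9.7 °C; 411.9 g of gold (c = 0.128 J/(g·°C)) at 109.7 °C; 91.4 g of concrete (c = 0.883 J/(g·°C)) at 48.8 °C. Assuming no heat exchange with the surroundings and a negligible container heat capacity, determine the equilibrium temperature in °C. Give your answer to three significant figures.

T_f = 38.4 °C

Σ mᵢcᵢ(T − Tᵢ) = 0  ⇒  T = Σ mᵢcᵢTᵢ / Σ mᵢcᵢ
Σ mᵢcᵢ = 355.3×0.452 + 411.9×0.128 + 91.4×0.883 = 294.0250
Σ mᵢcᵢTᵢ = 160.5956×9.7 + 52.7232×109.7 + 80.7062×48.8 = 11280
T = 11280 / 294.0250 = 38.36 °C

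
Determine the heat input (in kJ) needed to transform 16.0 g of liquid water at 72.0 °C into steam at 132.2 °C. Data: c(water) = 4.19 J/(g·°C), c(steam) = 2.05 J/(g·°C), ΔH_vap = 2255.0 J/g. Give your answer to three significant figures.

q1 (heat water 72.0→100.0 °C): 16.0 × 4.19 × 28.0 = 1877 J
q2 (vaporize at 100 °C): 16.0 × 2255.0 = 36080 J
q3 (heat steam 100.0→132.2 °C): 16.0 × 2.05 × 32.2 = 1056 J
Total: 1877 + 36080 + 1056 = 39013 J = 39.0 kJ

q = 39.0 kJ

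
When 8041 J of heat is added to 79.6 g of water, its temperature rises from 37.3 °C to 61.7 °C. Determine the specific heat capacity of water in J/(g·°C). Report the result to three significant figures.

c = 4.14 J/(g·°C)

c = q / (m ΔT) = 8041 / (79.6 × 24.4)
c = 8041 / 1942.24 = 4.14 J/(g·°C)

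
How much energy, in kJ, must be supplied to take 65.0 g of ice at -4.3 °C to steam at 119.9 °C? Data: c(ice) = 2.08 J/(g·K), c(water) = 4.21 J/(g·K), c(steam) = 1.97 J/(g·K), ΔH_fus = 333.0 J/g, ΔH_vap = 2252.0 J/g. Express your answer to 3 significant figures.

q1 (heat ice -4.3→0.0 °C): 65.0 × 2.08 × 4.3 = 581 J
q2 (melt at 0 °C): 65.0 × 333.0 = 21645 J
q3 (heat water 0.0→100.0 °C): 65.0 × 4.21 × 100.0 = 27365 J
q4 (vaporize at 100 °C): 65.0 × 2252.0 = 146380 J
q5 (heat steam 100.0→119.9 °C): 65.0 × 1.97 × 19.9 = 2548 J
Total: 581 + 21645 + 27365 + 146380 + 2548 = 198519 J = 199 kJ

q = 199 kJ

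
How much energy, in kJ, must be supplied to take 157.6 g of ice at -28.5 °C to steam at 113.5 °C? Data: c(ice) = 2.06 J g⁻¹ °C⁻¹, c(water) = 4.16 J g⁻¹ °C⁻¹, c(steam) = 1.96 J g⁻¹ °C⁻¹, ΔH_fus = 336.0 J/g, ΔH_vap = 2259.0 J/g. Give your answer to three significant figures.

q = 488 kJ

q1 (heat ice -28.5→0.0 °C): 157.6 × 2.06 × 28.5 = 9253 J
q2 (melt at 0 °C): 157.6 × 336.0 = 52954 J
q3 (heat water 0.0→100.0 °C): 157.6 × 4.16 × 100.0 = 65562 J
q4 (vaporize at 100 °C): 157.6 × 2259.0 = 356018 J
q5 (heat steam 100.0→113.5 °C): 157.6 × 1.96 × 13.5 = 4170 J
Total: 9253 + 52954 + 65562 + 356018 + 4170 = 487957 J = 488 kJ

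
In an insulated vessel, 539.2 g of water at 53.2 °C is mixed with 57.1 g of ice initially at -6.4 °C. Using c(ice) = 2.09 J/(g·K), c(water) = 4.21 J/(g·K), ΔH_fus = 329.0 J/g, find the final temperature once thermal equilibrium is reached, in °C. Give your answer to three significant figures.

T_f = 40.3 °C

Heat to bring ice to 0 °C and melt it: q₁ = 57.1×2.09×6.4 + 57.1×329.0 = 19550 J
Heat the water can supply cooling to 0 °C: 539.2×4.21×53.2 = 120766 J > q₁, so all ice melts.
Energy balance: 539.2×4.21×(53.2 − T) = 19550 + 57.1×4.21×(T − 0)
2270.032(53.2 − T) = 19550 + 240.391 T
120766 − 19550 = 2510.423 T
T = 101216 / 2510.423 = 40.32 °C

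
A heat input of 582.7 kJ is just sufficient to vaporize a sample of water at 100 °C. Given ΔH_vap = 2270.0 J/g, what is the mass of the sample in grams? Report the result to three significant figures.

m = 257 g

m = q / ΔH_vap = 582700 J / 2270.0 J/g = 257 g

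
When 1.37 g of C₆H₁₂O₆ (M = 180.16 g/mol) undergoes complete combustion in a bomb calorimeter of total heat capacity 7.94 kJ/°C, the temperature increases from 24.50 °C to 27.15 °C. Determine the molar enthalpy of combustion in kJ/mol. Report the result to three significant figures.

ΔH = -2770 kJ/mol

ΔT = 27.15 − 24.50 = 2.65 °C
q_cal = C_cal × ΔT = 7.94 × 2.65 = 21.041 kJ
n = 1.37 / 180.16 = 0.007604 mol
q_rxn = −q_cal = -21.041 kJ
ΔH = -21.041 / 0.007604 = -2767 kJ/mol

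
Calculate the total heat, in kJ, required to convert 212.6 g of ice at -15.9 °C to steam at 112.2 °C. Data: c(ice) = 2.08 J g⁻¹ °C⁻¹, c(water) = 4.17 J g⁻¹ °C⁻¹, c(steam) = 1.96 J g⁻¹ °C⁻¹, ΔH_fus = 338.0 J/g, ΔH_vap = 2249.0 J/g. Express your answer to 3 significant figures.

q = 651 kJ

q1 (heat ice -15.9→0.0 °C): 212.6 × 2.08 × 15.9 = 7031 J
q2 (melt at 0 °C): 212.6 × 338.0 = 71859 J
q3 (heat water 0.0→100.0 °C): 212.6 × 4.17 × 100.0 = 88654 J
q4 (vaporize at 100 °C): 212.6 × 2249.0 = 478137 J
q5 (heat steam 100.0→112.2 °C): 212.6 × 1.96 × 12.2 = 5084 J
Total: 7031 + 71859 + 88654 + 478137 + 5084 = 650765 J = 651 kJ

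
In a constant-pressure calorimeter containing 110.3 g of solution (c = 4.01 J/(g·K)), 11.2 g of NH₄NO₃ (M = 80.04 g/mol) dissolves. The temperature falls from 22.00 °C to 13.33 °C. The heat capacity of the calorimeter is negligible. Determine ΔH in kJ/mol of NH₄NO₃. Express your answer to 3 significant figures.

|ΔT| = |13.33 − 22.00| = 8.67 °C
|q_surr| = (110.3 × 4.01) × 8.67 = 442.303 × 8.67 = 3835 J
n(NH₄NO₃) = 11.2 / 80.04 = 0.1399 mol
Temperature fell, so q_rxn = +|q_surr| = 3.835 kJ
ΔH = q_rxn / n = 27.41 kJ/mol

ΔH = 27.4 kJ/mol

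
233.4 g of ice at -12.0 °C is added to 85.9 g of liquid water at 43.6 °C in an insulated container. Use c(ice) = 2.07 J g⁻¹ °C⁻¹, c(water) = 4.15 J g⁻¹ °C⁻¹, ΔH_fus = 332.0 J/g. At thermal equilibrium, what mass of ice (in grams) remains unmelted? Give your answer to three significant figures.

m_ice remaining = 204 g

Heat to warm all ice to 0 °C: 233.4×2.07×12.0 = 5797.7 J
Heat released by water cooling to 0 °C: 85.9×4.15×43.6 = 15543 J
15543 J < 5797.7 + 233.4×332.0 = 83286.5 J, so not all ice melts; final T = 0 °C.
Heat left for melting: 15543 − 5797.7 = 9745.3 J
Mass melted = 9745.3 / 332.0 = 29.35 g
Ice remaining = 233.4 − 29.35 = 204.05 g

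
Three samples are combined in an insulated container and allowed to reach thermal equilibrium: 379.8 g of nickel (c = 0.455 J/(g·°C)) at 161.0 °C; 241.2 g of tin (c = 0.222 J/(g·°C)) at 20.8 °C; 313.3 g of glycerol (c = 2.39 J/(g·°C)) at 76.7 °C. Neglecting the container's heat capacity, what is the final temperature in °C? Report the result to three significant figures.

T_f = 88.6 °C

Σ mᵢcᵢ(T − Tᵢ) = 0  ⇒  T = Σ mᵢcᵢTᵢ / Σ mᵢcᵢ
Σ mᵢcᵢ = 379.8×0.455 + 241.2×0.222 + 313.3×2.39 = 975.1424
Σ mᵢcᵢTᵢ = 172.809×161.0 + 53.5464×20.8 + 748.787×76.7 = 86368
T = 86368 / 975.1424 = 88.57 °C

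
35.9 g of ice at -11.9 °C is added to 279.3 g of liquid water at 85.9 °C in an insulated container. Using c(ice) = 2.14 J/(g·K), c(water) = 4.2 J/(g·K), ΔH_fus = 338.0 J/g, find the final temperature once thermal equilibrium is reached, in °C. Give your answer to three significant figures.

Heat to bring ice to 0 °C and melt it: q₁ = 35.9×2.14×11.9 + 35.9×338.0 = 13048 J
Heat the water can supply cooling to 0 °C: 279.3×4.2×85.9 = 100766 J > q₁, so all ice melts.
Energy balance: 279.3×4.2×(85.9 − T) = 13048 + 35.9×4.2×(T − 0)
1173.06(85.9 − T) = 13048 + 150.78 T
100766 − 13048 = 1323.84 T
T = 87718 / 1323.84 = 66.26 °C

T_f = 66.3 °C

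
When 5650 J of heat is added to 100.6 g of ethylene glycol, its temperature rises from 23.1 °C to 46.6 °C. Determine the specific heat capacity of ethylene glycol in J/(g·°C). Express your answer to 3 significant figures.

c = q / (m ΔT) = 5650 / (100.6 × 23.5)
c = 5650 / 2364.1 = 2.39 J/(g·°C)

c = 2.39 J/(g·°C)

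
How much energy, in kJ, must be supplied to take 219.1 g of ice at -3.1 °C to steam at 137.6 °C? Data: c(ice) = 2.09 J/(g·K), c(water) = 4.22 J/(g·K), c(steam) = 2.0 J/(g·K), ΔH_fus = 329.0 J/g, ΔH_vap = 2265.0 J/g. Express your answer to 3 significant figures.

q = 679 kJ

q1 (heat ice -3.1→0.0 °C): 219.1 × 2.09 × 3.1 = 1420 J
q2 (melt at 0 °C): 219.1 × 329.0 = 72084 J
q3 (heat water 0.0→100.0 °C): 219.1 × 4.22 × 100.0 = 92460 J
q4 (vaporize at 100 °C): 219.1 × 2265.0 = 496262 J
q5 (heat steam 100.0→137.6 °C): 219.1 × 2.0 × 37.6 = 16476 J
Total: 1420 + 72084 + 92460 + 496262 + 16476 = 678702 J = 679 kJ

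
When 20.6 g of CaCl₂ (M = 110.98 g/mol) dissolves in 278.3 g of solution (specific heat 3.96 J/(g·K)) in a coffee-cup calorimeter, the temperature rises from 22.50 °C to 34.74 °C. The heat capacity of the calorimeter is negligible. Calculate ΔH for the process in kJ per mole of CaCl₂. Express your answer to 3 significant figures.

|ΔT| = |34.74 − 22.50| = 12.24 °C
|q_surr| = (278.3 × 3.96) × 12.24 = 1102.068 × 12.24 = 13490 J
n(CaCl₂) = 20.6 / 110.98 = 0.1856 mol
Temperature rose, so q_rxn = −|q_surr| = -13.49 kJ
ΔH = q_rxn / n = -72.68 kJ/mol

ΔH = -72.7 kJ/mol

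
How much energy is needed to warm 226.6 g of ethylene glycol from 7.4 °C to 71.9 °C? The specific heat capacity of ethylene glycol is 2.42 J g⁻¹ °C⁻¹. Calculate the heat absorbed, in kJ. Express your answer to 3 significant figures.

q = m c ΔT = 226.6 × 2.42 × (71.9 − 7.4)
q = 226.6 × 2.42 × 64.5 = 35370 J = 35.4 kJ

q = 35.4 kJ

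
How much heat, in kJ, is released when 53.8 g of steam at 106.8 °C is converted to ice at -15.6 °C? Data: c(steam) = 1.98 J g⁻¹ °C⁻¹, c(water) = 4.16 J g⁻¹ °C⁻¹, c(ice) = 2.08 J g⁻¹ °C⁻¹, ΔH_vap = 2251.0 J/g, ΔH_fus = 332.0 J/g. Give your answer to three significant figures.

q1 (cool steam 106.8→100 °C): 53.8 × 1.98 × 6.8 = 724 J
q2 (condense at 100 °C): 53.8 × 2251.0 = 121104 J
q3 (cool water 100→0 °C): 53.8 × 4.16 × 100.0 = 22381 J
q4 (freeze at 0 °C): 53.8 × 332.0 = 17862 J
q5 (cool ice 0→-15.6 °C): 53.8 × 2.08 × 15.6 = 1746 J
Total: 724 + 121104 + 22381 + 17862 + 1746 = 163817 J = 164 kJ

q = 164 kJ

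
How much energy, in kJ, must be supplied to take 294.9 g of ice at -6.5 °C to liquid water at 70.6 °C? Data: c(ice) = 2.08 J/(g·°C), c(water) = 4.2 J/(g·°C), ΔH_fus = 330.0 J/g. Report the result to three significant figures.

q = 189 kJ

q1 (heat ice -6.5→0.0 °C): 294.9 × 2.08 × 6.5 = 3987 J
q2 (melt at 0 °C): 294.9 × 330.0 = 97317 J
q3 (heat water 0.0→70.6 °C): 294.9 × 4.2 × 70.6 = 87444 J
Total: 3987 + 97317 + 87444 = 188748 J = 189 kJ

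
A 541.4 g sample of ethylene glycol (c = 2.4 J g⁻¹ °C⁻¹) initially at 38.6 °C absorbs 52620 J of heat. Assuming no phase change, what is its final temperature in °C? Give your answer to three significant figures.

T_f = 79.1 °C

ΔT = q / (m c) = 52620 / (541.4 × 2.4) = 40.50 °C
T_f = 38.6 + 40.50 = 79.10 °C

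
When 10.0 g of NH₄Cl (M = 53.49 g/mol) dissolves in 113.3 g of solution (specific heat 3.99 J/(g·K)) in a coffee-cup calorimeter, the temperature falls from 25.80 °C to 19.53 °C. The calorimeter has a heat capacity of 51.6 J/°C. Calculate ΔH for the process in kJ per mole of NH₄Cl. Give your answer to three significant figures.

|ΔT| = |19.53 − 25.80| = 6.27 °C
|q_surr| = (113.3 × 3.99 + 51.6) × 6.27 = 503.667 × 6.27 = 3158 J
n(NH₄Cl) = 10.0 / 53.49 = 0.1870 mol
Temperature fell, so q_rxn = +|q_surr| = 3.158 kJ
ΔH = q_rxn / n = 16.89 kJ/mol

ΔH = 16.9 kJ/mol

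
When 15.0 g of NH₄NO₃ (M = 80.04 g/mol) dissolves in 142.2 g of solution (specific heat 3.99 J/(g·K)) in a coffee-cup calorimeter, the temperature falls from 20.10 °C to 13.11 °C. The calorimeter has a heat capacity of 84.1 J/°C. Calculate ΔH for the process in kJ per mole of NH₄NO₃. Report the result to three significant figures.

|ΔT| = |13.11 − 20.10| = 6.99 °C
|q_surr| = (142.2 × 3.99 + 84.1) × 6.99 = 651.478 × 6.99 = 4554 J
n(NH₄NO₃) = 15.0 / 80.04 = 0.1874 mol
Temperature fell, so q_rxn = +|q_surr| = 4.554 kJ
ΔH = q_rxn / n = 24.30 kJ/mol

ΔH = 24.3 kJ/mol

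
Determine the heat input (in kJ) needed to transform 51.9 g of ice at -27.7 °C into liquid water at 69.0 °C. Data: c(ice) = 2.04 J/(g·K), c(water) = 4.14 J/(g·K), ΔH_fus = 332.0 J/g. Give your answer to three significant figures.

q1 (heat ice -27.7→0.0 °C): 51.9 × 2.04 × 27.7 = 2933 J
q2 (melt at 0 °C): 51.9 × 332.0 = 17231 J
q3 (heat water 0.0→69.0 °C): 51.9 × 4.14 × 69.0 = 14826 J
Total: 2933 + 17231 + 14826 = 34990 J = 35.0 kJ

q = 35.0 kJ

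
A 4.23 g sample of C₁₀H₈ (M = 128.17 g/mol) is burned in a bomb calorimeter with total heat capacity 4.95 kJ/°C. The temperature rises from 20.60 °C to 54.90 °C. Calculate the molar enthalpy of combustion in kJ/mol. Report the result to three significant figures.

ΔT = 54.90 − 20.60 = 34.30 °C
q_cal = C_cal × ΔT = 4.95 × 34.30 = 169.785 kJ
n = 4.23 / 128.17 = 0.033003 mol
q_rxn = −q_cal = -169.785 kJ
ΔH = -169.785 / 0.033003 = -5144.5 kJ/mol

ΔH = -5140 kJ/mol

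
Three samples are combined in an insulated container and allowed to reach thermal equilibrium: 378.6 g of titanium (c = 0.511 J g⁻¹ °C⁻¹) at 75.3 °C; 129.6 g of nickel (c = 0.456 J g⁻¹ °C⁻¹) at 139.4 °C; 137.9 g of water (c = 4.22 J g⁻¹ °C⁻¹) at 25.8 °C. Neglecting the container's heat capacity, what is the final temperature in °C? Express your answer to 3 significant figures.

T_f = 45.3 °C

Σ mᵢcᵢ(T − Tᵢ) = 0  ⇒  T = Σ mᵢcᵢTᵢ / Σ mᵢcᵢ
Σ mᵢcᵢ = 378.6×0.511 + 129.6×0.456 + 137.9×4.22 = 834.5002
Σ mᵢcᵢTᵢ = 193.4646×75.3 + 59.0976×139.4 + 581.938×25.8 = 37820
T = 37820 / 834.5002 = 45.32 °C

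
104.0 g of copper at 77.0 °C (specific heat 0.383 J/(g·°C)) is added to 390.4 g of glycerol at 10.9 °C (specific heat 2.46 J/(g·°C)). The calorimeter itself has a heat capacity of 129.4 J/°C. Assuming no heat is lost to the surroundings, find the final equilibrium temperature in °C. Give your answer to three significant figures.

Heat lost by copper = heat gained by glycerol + calorimeter.
(104.0)(0.383)(77.0 − T) = [(390.4)(2.46) + 129.4](T − 10.9)
39.832 (77.0 − T) = 1089.784 (T − 10.9)
3067.1 − 39.832 T = 1089.784 T − 11879
14946.1 = 1129.616 T
T = 13.23 °C

T_f = 13.2 °C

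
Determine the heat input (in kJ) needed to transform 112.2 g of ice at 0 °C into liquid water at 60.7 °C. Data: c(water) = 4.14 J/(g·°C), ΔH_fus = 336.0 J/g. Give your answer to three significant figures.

q = 65.9 kJ

q1 (melt at 0 °C): 112.2 × 336.0 = 37699 J
q2 (heat water 0.0→60.7 °C): 112.2 × 4.14 × 60.7 = 28196 J
Total: 37699 + 28196 = 65895 J = 65.9 kJ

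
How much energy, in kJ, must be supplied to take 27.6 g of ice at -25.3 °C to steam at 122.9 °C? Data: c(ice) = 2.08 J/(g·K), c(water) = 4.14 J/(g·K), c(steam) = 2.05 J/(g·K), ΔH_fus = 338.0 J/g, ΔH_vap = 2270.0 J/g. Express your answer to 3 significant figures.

q = 86.2 kJ

q1 (heat ice -25.3→0.0 °C): 27.6 × 2.08 × 25.3 = 1452 J
q2 (melt at 0 °C): 27.6 × 338.0 = 9329 J
q3 (heat water 0.0→100.0 °C): 27.6 × 4.14 × 100.0 = 11426 J
q4 (vaporize at 100 °C): 27.6 × 2270.0 = 62652 J
q5 (heat steam 100.0→122.9 °C): 27.6 × 2.05 × 22.9 = 1296 J
Total: 1452 + 9329 + 11426 + 62652 + 1296 = 86155 J = 86.2 kJ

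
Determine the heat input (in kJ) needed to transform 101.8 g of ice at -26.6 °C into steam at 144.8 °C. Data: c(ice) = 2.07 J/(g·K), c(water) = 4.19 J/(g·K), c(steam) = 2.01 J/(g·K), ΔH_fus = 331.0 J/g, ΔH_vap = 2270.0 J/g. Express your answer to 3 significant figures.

q1 (heat ice -26.6→0.0 °C): 101.8 × 2.07 × 26.6 = 5605 J
q2 (melt at 0 °C): 101.8 × 331.0 = 33696 J
q3 (heat water 0.0→100.0 °C): 101.8 × 4.19 × 100.0 = 42654 J
q4 (vaporize at 100 °C): 101.8 × 2270.0 = 231086 J
q5 (heat steam 100.0→144.8 °C): 101.8 × 2.01 × 44.8 = 9167 J
Total: 5605 + 33696 + 42654 + 231086 + 9167 = 322208 J = 322 kJ

q = 322 kJ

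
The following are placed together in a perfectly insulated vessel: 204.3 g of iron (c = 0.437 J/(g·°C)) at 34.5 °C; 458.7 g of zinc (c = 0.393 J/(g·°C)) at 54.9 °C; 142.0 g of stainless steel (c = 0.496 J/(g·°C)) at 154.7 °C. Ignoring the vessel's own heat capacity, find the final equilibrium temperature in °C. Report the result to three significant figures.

Σ mᵢcᵢ(T − Tᵢ) = 0  ⇒  T = Σ mᵢcᵢTᵢ / Σ mᵢcᵢ
Σ mᵢcᵢ = 204.3×0.437 + 458.7×0.393 + 142.0×0.496 = 339.9802
Σ mᵢcᵢTᵢ = 89.2791×34.5 + 180.2691×54.9 + 70.432×154.7 = 23873
T = 23873 / 339.9802 = 70.22 °C

T_f = 70.2 °C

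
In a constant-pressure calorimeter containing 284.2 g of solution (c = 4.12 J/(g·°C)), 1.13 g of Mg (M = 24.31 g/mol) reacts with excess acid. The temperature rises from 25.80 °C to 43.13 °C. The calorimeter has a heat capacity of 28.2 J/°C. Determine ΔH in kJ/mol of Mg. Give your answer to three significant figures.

|ΔT| = |43.13 − 25.80| = 17.33 °C
|q_surr| = (284.2 × 4.12 + 28.2) × 17.33 = 1199.104 × 17.33 = 20780 J
n(Mg) = 1.13 / 24.31 = 0.04648 mol
Temperature rose, so q_rxn = −|q_surr| = -20.78 kJ
ΔH = q_rxn / n = -447.1 kJ/mol

ΔH = -447 kJ/mol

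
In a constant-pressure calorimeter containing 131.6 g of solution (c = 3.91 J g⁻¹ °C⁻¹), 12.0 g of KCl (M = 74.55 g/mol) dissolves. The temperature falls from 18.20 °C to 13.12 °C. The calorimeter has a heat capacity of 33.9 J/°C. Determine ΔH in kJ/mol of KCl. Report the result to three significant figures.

|ΔT| = |13.12 − 18.20| = 5.08 °C
|q_surr| = (131.6 × 3.91 + 33.9) × 5.08 = 548.456 × 5.08 = 2786 J
n(KCl) = 12.0 / 74.55 = 0.1610 mol
Temperature fell, so q_rxn = +|q_surr| = 2.786 kJ
ΔH = q_rxn / n = 17.30 kJ/mol

ΔH = 17.3 kJ/mol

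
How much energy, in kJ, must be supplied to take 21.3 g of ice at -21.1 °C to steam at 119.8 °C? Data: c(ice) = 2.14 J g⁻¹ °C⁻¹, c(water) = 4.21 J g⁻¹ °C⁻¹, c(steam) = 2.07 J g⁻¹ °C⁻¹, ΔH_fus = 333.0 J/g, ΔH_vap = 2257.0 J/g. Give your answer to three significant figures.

q1 (heat ice -21.1→0.0 °C): 21.3 × 2.14 × 21.1 = 962 J
q2 (melt at 0 °C): 21.3 × 333.0 = 7093 J
q3 (heat water 0.0→100.0 °C): 21.3 × 4.21 × 100.0 = 8967 J
q4 (vaporize at 100 °C): 21.3 × 2257.0 = 48074 J
q5 (heat steam 100.0→119.8 °C): 21.3 × 2.07 × 19.8 = 873 J
Total: 962 + 7093 + 8967 + 48074 + 873 = 65969 J = 66.0 kJ

q = 66.0 kJ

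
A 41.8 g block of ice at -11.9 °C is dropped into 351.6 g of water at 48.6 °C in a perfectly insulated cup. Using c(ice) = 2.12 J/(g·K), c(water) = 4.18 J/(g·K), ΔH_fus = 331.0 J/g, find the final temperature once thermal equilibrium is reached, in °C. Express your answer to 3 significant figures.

T_f = 34.4 °C

Heat to bring ice to 0 °C and melt it: q₁ = 41.8×2.12×11.9 + 41.8×331.0 = 14890 J
Heat the water can supply cooling to 0 °C: 351.6×4.18×48.6 = 71426.8 J > q₁, so all ice melts.
Energy balance: 351.6×4.18×(48.6 − T) = 14890 + 41.8×4.18×(T − 0)
1469.688(48.6 − T) = 14890 + 174.724 T
71426.8 − 14890 = 1644.412 T
T = 56536.8 / 1644.412 = 34.38 °C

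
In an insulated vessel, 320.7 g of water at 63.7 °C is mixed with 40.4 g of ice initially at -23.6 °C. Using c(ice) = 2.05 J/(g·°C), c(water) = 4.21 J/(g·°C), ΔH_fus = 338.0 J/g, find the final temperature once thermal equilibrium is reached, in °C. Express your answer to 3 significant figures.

Heat to bring ice to 0 °C and melt it: q₁ = 40.4×2.05×23.6 + 40.4×338.0 = 15610 J
Heat the water can supply cooling to 0 °C: 320.7×4.21×63.7 = 86004.4 J > q₁, so all ice melts.
Energy balance: 320.7×4.21×(63.7 − T) = 15610 + 40.4×4.21×(T − 0)
1350.147(63.7 − T) = 15610 + 170.084 T
86004.4 − 15610 = 1520.231 T
T = 70394.4 / 1520.231 = 46.31 °C

T_f = 46.3 °C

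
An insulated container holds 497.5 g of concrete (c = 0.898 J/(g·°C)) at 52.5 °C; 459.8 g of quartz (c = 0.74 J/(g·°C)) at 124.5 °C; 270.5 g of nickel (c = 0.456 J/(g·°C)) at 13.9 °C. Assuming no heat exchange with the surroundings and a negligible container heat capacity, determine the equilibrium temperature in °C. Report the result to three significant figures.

Σ mᵢcᵢ(T − Tᵢ) = 0  ⇒  T = Σ mᵢcᵢTᵢ / Σ mᵢcᵢ
Σ mᵢcᵢ = 497.5×0.898 + 459.8×0.74 + 270.5×0.456 = 910.355
Σ mᵢcᵢTᵢ = 446.755×52.5 + 340.252×124.5 + 123.348×13.9 = 67531
T = 67531 / 910.355 = 74.18 °C

T_f = 74.2 °C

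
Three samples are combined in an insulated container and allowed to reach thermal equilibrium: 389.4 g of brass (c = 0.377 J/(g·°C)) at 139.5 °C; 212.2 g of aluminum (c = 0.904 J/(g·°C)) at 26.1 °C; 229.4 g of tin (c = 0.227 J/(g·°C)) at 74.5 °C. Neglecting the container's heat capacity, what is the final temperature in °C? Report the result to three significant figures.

T_f = 75.2 °C

Σ mᵢcᵢ(T − Tᵢ) = 0  ⇒  T = Σ mᵢcᵢTᵢ / Σ mᵢcᵢ
Σ mᵢcᵢ = 389.4×0.377 + 212.2×0.904 + 229.4×0.227 = 390.7064
Σ mᵢcᵢTᵢ = 146.8038×139.5 + 191.8288×26.1 + 52.0738×74.5 = 29365
T = 29365 / 390.7064 = 75.16 °C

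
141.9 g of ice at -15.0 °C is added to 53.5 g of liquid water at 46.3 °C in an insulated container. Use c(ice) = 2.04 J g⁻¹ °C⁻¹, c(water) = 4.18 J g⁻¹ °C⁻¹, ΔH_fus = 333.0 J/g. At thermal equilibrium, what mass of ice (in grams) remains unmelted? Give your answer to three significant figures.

m_ice remaining = 124 g

Heat to warm all ice to 0 °C: 141.9×2.04×15.0 = 4342.1 J
Heat released by water cooling to 0 °C: 53.5×4.18×46.3 = 10354 J
10354 J < 4342.1 + 141.9×333.0 = 51594.8 J, so not all ice melts; final T = 0 °C.
Heat left for melting: 10354 − 4342.1 = 6011.9 J
Mass melted = 6011.9 / 333.0 = 18.05 g
Ice remaining = 141.9 − 18.05 = 123.85 g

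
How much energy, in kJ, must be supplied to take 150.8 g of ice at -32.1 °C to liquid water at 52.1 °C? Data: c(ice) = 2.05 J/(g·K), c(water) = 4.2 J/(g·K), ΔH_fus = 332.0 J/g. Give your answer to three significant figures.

q1 (heat ice -32.1→0.0 °C): 150.8 × 2.05 × 32.1 = 9923 J
q2 (melt at 0 °C): 150.8 × 332.0 = 50066 J
q3 (heat water 0.0→52.1 °C): 150.8 × 4.2 × 52.1 = 32998 J
Total: 9923 + 50066 + 32998 = 92987 J = 93.0 kJ

q = 93.0 kJ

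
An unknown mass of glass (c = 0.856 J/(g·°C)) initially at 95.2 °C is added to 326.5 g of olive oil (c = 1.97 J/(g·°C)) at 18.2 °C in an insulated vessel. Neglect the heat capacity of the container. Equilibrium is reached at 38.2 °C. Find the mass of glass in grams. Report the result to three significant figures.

m = 264 g

q_gained = (326.5 × 1.97) × (38.2 − 18.2) = 12860 J
q_lost = m × 0.856 × (95.2 − 38.2) = 48.792 m
m = 12860 / 48.792 = 264 g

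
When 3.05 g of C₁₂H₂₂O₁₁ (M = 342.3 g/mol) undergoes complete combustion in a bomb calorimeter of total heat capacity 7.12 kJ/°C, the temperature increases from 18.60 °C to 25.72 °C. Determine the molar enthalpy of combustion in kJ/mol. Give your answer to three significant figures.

ΔT = 25.72 − 18.60 = 7.12 °C
q_cal = C_cal × ΔT = 7.12 × 7.12 = 50.6944 kJ
n = 3.05 / 342.3 = 0.008910 mol
q_rxn = −q_cal = -50.6944 kJ
ΔH = -50.6944 / 0.008910 = -5690 kJ/mol

ΔH = -5690 kJ/mol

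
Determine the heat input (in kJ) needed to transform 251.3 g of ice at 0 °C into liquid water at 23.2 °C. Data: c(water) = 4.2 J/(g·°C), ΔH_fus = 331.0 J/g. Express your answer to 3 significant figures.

q1 (melt at 0 °C): 251.3 × 331.0 = 83180 J
q2 (heat water 0.0→23.2 °C): 251.3 × 4.2 × 23.2 = 24487 J
Total: 83180 + 24487 = 107667 J = 108 kJ

q = 108 kJ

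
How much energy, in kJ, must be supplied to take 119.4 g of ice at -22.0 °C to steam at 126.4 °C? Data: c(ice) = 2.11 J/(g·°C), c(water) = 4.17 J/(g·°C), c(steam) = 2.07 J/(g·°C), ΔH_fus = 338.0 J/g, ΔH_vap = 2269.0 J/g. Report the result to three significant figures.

q = 373 kJ

q1 (heat ice -22.0→0.0 °C): 119.4 × 2.11 × 22.0 = 5543 J
q2 (melt at 0 °C): 119.4 × 338.0 = 40357 J
q3 (heat water 0.0→100.0 °C): 119.4 × 4.17 × 100.0 = 49790 J
q4 (vaporize at 100 °C): 119.4 × 2269.0 = 270919 J
q5 (heat steam 100.0→126.4 °C): 119.4 × 2.07 × 26.4 = 6525 J
Total: 5543 + 40357 + 49790 + 270919 + 6525 = 373134 J = 373 kJ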